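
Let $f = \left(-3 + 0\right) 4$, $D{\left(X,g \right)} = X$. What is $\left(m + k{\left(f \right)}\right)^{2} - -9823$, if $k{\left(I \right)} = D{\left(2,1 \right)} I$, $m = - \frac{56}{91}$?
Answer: $\frac{1762487}{169} \approx 10429.0$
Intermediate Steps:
$m = - \frac{8}{13}$ ($m = \left(-56\right) \frac{1}{91} = - \frac{8}{13} \approx -0.61539$)
$f = -12$ ($f = \left(-3\right) 4 = -12$)
$k{\left(I \right)} = 2 I$
$\left(m + k{\left(f \right)}\right)^{2} - -9823 = \left(- \frac{8}{13} + 2 \left(-12\right)\right)^{2} - -9823 = \left(- \frac{8}{13} - 24\right)^{2} + 9823 = \left(- \frac{320}{13}\right)^{2} + 9823 = \frac{102400}{169} + 9823 = \frac{1762487}{169}$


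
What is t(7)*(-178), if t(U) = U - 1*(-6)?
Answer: -2314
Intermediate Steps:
t(U) = 6 + U (t(U) = U + 6 = 6 + U)
t(7)*(-178) = (6 + 7)*(-178) = 13*(-178) = -2314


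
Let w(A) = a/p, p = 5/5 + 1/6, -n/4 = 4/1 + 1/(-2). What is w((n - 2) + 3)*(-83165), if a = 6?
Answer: -2993940/7 ≈ -4.2771e+5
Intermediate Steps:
n = -14 (n = -4*(4/1 + 1/(-2)) = -4*(4*1 + 1*(-½)) = -4*(4 - ½) = -4*7/2 = -14)
p = 7/6 (p = 5*(⅕) + 1*(⅙) = 1 + ⅙ = 7/6 ≈ 1.1667)
w(A) = 36/7 (w(A) = 6/(7/6) = 6*(6/7) = 36/7)
w((n - 2) + 3)*(-83165) = (36/7)*(-83165) = -2993940/7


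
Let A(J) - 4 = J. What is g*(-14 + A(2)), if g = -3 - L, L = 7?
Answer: 80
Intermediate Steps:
A(J) = 4 + J
g = -10 (g = -3 - 1*7 = -3 - 7 = -10)
g*(-14 + A(2)) = -10*(-14 + (4 + 2)) = -10*(-14 + 6) = -10*(-8) = 80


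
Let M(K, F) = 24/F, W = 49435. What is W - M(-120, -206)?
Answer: 5091817/103 ≈ 49435.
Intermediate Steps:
M(K, F) = 24/F
W - M(-120, -206) = 49435 - 24/(-206) = 49435 - 24*(-1)/206 = 49435 - 1*(-12/103) = 49435 + 12/103 = 5091817/103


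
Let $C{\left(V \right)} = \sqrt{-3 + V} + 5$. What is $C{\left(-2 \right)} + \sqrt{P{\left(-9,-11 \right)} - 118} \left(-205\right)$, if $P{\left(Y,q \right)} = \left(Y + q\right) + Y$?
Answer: $5 + i \sqrt{5} - 1435 i \sqrt{3} \approx 5.0 - 2483.3 i$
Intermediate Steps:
$P{\left(Y,q \right)} = q + 2 Y$
$C{\left(V \right)} = 5 + \sqrt{-3 + V}$
$C{\left(-2 \right)} + \sqrt{P{\left(-9,-11 \right)} - 118} \left(-205\right) = \left(5 + \sqrt{-3 - 2}\right) + \sqrt{\left(-11 + 2 \left(-9\right)\right) - 118} \left(-205\right) = \left(5 + \sqrt{-5}\right) + \sqrt{\left(-11 - 18\right) - 118} \left(-205\right) = \left(5 + i \sqrt{5}\right) + \sqrt{-29 - 118} \left(-205\right) = \left(5 + i \sqrt{5}\right) + \sqrt{-147} \left(-205\right) = \left(5 + i \sqrt{5}\right) + 7 i \sqrt{3} \left(-205\right) = \left(5 + i \sqrt{5}\right) - 1435 i \sqrt{3} = 5 + i \sqrt{5} - 1435 i \sqrt{3}$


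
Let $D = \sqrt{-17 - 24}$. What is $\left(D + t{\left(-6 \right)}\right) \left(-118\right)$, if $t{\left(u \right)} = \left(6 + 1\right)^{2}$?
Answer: $-5782 - 118 i \sqrt{41} \approx -5782.0 - 755.57 i$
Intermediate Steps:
$t{\left(u \right)} = 49$ ($t{\left(u \right)} = 7^{2} = 49$)
$D = i \sqrt{41}$ ($D = \sqrt{-41} = i \sqrt{41} \approx 6.4031 i$)
$\left(D + t{\left(-6 \right)}\right) \left(-118\right) = \left(i \sqrt{41} + 49\right) \left(-118\right) = \left(49 + i \sqrt{41}\right) \left(-118\right) = -5782 - 118 i \sqrt{41}$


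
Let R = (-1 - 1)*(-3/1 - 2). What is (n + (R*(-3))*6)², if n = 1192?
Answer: 1024144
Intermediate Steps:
R = 10 (R = -2*(-3*1 - 2) = -2*(-3 - 2) = -2*(-5) = 10)
(n + (R*(-3))*6)² = (1192 + (10*(-3))*6)² = (1192 - 30*6)² = (1192 - 180)² = 1012² = 1024144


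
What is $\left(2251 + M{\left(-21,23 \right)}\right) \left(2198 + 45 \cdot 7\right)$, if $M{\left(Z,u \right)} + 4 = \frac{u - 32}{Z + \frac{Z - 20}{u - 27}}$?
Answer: $\frac{242899041}{43} \approx 5.6488 \cdot 10^{6}$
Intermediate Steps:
$M{\left(Z,u \right)} = -4 + \frac{-32 + u}{Z + \frac{-20 + Z}{-27 + u}}$ ($M{\left(Z,u \right)} = -4 + \frac{u - 32}{Z + \frac{Z - 20}{u - 27}} = -4 + \frac{-32 + u}{Z + \frac{-20 + Z}{-27 + u}}$)
$\left(2251 + M{\left(-21,23 \right)}\right) \left(2198 + 45 \cdot 7\right) = \left(2251 + \frac{-944 - 23^{2} - -2184 + 59 \cdot 23 + 4 \left(-21\right) 23}{20 + 26 \left(-21\right) - \left(-21\right) 23}\right) \left(2198 + 45 \cdot 7\right) = \left(2251 + \frac{-944 - 529 + 2184 + 1357 - 1932}{20 - 546 + 483}\right) \left(2198 + 315\right) = \left(2251 + \frac{-944 - 529 + 2184 + 1357 - 1932}{-43}\right) 2513 = \left(2251 - \frac{136}{43}\right) 2513 = \frac{96657}{43} \cdot 2513 = \frac{242899041}{43}$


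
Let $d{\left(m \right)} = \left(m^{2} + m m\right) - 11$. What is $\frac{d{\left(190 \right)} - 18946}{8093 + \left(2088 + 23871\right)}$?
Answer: $\frac{53243}{34052} \approx 1.5636$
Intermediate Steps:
$d{\left(m \right)} = -11 + 2 m^{2}$ ($d{\left(m \right)} = \left(m^{2} + m^{2}\right) - 11 = 2 m^{2} - 11 = -11 + 2 m^{2}$)
$\frac{d{\left(190 \right)} - 18946}{8093 + \left(2088 + 23871\right)} = \frac{\left(-11 + 2 \cdot 190^{2}\right) - 18946}{8093 + \left(2088 + 23871\right)} = \frac{\left(-11 + 2 \cdot 36100\right) - 18946}{8093 + 25959} = \frac{\left(-11 + 72200\right) - 18946}{34052} = \left(72189 - 18946\right) \frac{1}{34052} = 53243 \cdot \frac{1}{34052} = \frac{53243}{34052}$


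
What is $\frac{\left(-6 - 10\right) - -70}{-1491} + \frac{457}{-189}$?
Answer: $- \frac{32933}{13419} \approx -2.4542$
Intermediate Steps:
$\frac{\left(-6 - 10\right) - -70}{-1491} + \frac{457}{-189} = \left(\left(-6 - 10\right) + 70\right) \left(- \frac{1}{1491}\right) + 457 \left(- \frac{1}{189}\right) = \left(-16 + 70\right) \left(- \frac{1}{1491}\right) - \frac{457}{189} = 54 \left(- \frac{1}{1491}\right) - \frac{457}{189} = - \frac{18}{497} - \frac{457}{189} = - \frac{32933}{13419}$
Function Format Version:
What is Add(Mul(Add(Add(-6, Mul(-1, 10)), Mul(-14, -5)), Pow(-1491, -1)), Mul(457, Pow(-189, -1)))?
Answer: Rational(-32933, 13419) ≈ -2.4542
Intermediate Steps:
Add(Mul(Add(Add(-6, Mul(-1, 10)), Mul(-14, -5)), Pow(-1491, -1)), Mul(457, Pow(-189, -1))) = Add(Mul(Add(Add(-6, -10), 70), Rational(-1, 1491)), Mul(457, Rational(-1, 189))) = Add(Mul(Add(-16, 70), Rational(-1, 1491)), Rational(-457, 189)) = Add(Mul(54, Rational(-1, 1491)), Rational(-457, 189)) = Add(Rational(-18, 497), Rational(-457, 189)) = Rational(-32933, 13419)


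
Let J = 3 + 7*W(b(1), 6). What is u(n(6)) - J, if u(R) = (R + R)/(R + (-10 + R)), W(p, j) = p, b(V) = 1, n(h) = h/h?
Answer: -41/4 ≈ -10.250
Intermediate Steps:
n(h) = 1
u(R) = 2*R/(-10 + 2*R) (u(R) = (2*R)/(-10 + 2*R) = 2*R/(-10 + 2*R))
J = 10 (J = 3 + 7*1 = 3 + 7 = 10)
u(n(6)) - J = 1/(-5 + 1) - 1*10 = 1/(-4) - 10 = 1*(-¼) - 10 = -¼ - 10 = -41/4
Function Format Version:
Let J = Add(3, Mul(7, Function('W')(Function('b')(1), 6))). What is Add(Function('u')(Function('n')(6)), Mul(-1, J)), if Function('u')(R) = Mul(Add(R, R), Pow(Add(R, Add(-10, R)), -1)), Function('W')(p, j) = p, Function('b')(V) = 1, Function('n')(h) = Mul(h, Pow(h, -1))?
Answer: Rational(-41, 4) ≈ -10.250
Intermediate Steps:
Function('n')(h) = 1
Function('u')(R) = Mul(2, R, Pow(Add(-10, Mul(2, R)), -1)) (Function('u')(R) = Mul(Mul(2, R), Pow(Add(-10, Mul(2, R)), -1)) = Mul(2, R, Pow(Add(-10, Mul(2, R)), -1)))
J = 10 (J = Add(3, Mul(7, 1)) = Add(3, 7) = 10)
Add(Function('u')(Function('n')(6)), Mul(-1, J)) = Add(Mul(1, Pow(Add(-5, 1), -1)), Mul(-1, 10)) = Add(Mul(1, Pow(-4, -1)), -10) = Add(Mul(1, Rational(-1, 4)), -10) = Add(Rational(-1, 4), -10) = Rational(-41, 4)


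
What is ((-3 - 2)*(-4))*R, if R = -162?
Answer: -3240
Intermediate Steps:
((-3 - 2)*(-4))*R = ((-3 - 2)*(-4))*(-162) = -5*(-4)*(-162) = 20*(-162) = -3240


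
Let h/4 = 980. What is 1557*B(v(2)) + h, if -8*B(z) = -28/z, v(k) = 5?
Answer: 50099/10 ≈ 5009.9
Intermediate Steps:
h = 3920 (h = 4*980 = 3920)
B(z) = 7/(2*z) (B(z) = -(-7)/(2*z) = 7/(2*z))
1557*B(v(2)) + h = 1557*((7/2)/5) + 3920 = 1557*((7/2)*(1/5)) + 3920 = 1557*(7/10) + 3920 = 10899/10 + 3920 = 50099/10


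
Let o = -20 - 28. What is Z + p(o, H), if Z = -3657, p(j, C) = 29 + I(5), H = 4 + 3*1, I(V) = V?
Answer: -3623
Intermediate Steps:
H = 7 (H = 4 + 3 = 7)
o = -48
p(j, C) = 34 (p(j, C) = 29 + 5 = 34)
Z + p(o, H) = -3657 + 34 = -3623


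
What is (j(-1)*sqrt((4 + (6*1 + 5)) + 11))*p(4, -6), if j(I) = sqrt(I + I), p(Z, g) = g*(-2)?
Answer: 24*I*sqrt(13) ≈ 86.533*I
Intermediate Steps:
p(Z, g) = -2*g
j(I) = sqrt(2)*sqrt(I) (j(I) = sqrt(2*I) = sqrt(2)*sqrt(I))
(j(-1)*sqrt((4 + (6*1 + 5)) + 11))*p(4, -6) = ((sqrt(2)*sqrt(-1))*sqrt((4 + (6*1 + 5)) + 11))*(-2*(-6)) = ((sqrt(2)*I)*sqrt((4 + (6 + 5)) + 11))*12 = ((I*sqrt(2))*sqrt((4 + 11) + 11))*12 = ((I*sqrt(2))*sqrt(15 + 11))*12 = ((I*sqrt(2))*sqrt(26))*12 = (2*I*sqrt(13))*12 = 24*I*sqrt(13)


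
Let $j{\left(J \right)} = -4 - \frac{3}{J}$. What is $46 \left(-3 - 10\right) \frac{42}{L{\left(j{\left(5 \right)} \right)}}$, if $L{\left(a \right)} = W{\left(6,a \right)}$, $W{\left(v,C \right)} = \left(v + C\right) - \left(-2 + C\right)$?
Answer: $- \frac{6279}{2} \approx -3139.5$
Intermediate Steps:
$W{\left(v,C \right)} = 2 + v$ ($W{\left(v,C \right)} = \left(C + v\right) - \left(-2 + C\right) = 2 + v$)
$j{\left(J \right)} = -4 - \frac{3}{J}$
$L{\left(a \right)} = 8$ ($L{\left(a \right)} = 2 + 6 = 8$)
$46 \left(-3 - 10\right) \frac{42}{L{\left(j{\left(5 \right)} \right)}} = 46 \left(-3 - 10\right) \frac{42}{8} = 46 \left(-3 - 10\right) 42 \cdot \frac{1}{8} = 46 \left(-13\right) \frac{21}{4} = \left(-598\right) \frac{21}{4} = - \frac{6279}{2}$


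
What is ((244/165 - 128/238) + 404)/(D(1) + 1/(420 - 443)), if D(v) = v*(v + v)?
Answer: 182873368/883575 ≈ 206.97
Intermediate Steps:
D(v) = 2*v² (D(v) = v*(2*v) = 2*v²)
((244/165 - 128/238) + 404)/(D(1) + 1/(420 - 443)) = ((244/165 - 128/238) + 404)/(2*1² + 1/(420 - 443)) = ((244*(1/165) - 128*1/238) + 404)/(2*1 + 1/(-23)) = ((244/165 - 64/119) + 404)/(2 - 1/23) = (18476/19635 + 404)/(45/23) = (7951016/19635)*(23/45) = 182873368/883575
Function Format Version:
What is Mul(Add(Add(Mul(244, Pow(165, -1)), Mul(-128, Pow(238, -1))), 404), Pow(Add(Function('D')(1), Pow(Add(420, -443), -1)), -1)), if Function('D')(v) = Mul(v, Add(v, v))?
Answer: Rational(182873368, 883575) ≈ 206.97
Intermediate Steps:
Function('D')(v) = Mul(2, Pow(v, 2)) (Function('D')(v) = Mul(v, Mul(2, v)) = Mul(2, Pow(v, 2)))
Mul(Add(Add(Mul(244, Pow(165, -1)), Mul(-128, Pow(238, -1))), 404), Pow(Add(Function('D')(1), Pow(Add(420, -443), -1)), -1)) = Mul(Add(Add(Mul(244, Pow(165, -1)), Mul(-128, Pow(238, -1))), 404), Pow(Add(Mul(2, Pow(1, 2)), Pow(Add(420, -443), -1)), -1)) = Mul(Add(Add(Mul(244, Rational(1, 165)), Mul(-128, Rational(1, 238))), 404), Pow(Add(Mul(2, 1), Pow(-23, -1)), -1)) = Mul(Add(Add(Rational(244, 165), Rational(-64, 119)), 404), Pow(Add(2, Rational(-1, 23)), -1)) = Mul(Add(Rational(18476, 19635), 404), Pow(Rational(45, 23), -1)) = Mul(Rational(7951016, 19635), Rational(23, 45)) = Rational(182873368, 883575)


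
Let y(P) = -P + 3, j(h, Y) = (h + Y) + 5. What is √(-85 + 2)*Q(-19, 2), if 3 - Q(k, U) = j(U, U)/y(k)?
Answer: 57*I*√83/22 ≈ 23.604*I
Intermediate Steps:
j(h, Y) = 5 + Y + h (j(h, Y) = (Y + h) + 5 = 5 + Y + h)
y(P) = 3 - P
Q(k, U) = 3 - (5 + 2*U)/(3 - k) (Q(k, U) = 3 - (5 + U + U)/(3 - k) = 3 - (5 + 2*U)/(3 - k))
√(-85 + 2)*Q(-19, 2) = √(-85 + 2)*((-4 + 2*2 + 3*(-19))/(-3 - 19)) = √(-83)*((-4 + 4 - 57)/(-22)) = (I*√83)*(-1/22*(-57)) = (I*√83)*(57/22) = 57*I*√83/22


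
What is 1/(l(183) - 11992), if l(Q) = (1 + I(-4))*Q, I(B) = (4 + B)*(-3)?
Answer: -1/11809 ≈ -8.4681e-5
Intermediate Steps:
I(B) = -12 - 3*B
l(Q) = Q (l(Q) = (1 + (-12 - 3*(-4)))*Q = (1 + (-12 + 12))*Q = (1 + 0)*Q = 1*Q = Q)
1/(l(183) - 11992) = 1/(183 - 11992) = 1/(-11809) = -1/11809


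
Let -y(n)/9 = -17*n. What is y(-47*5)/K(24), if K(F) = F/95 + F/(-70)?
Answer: 1594005/4 ≈ 3.9850e+5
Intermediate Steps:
K(F) = -F/266 (K(F) = F*(1/95) + F*(-1/70) = F/95 - F/70 = -F/266)
y(n) = 153*n (y(n) = -(-153)*n = 153*n)
y(-47*5)/K(24) = (153*(-47*5))/((-1/266*24)) = (153*(-235))/(-12/133) = -35955*(-133/12) = 1594005/4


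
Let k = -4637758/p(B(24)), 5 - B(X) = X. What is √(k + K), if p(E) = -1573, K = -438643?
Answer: I*√8909519853/143 ≈ 660.07*I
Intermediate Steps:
B(X) = 5 - X
k = 4637758/1573 (k = -4637758/(-1573) = -4637758*(-1/1573) = 4637758/1573 ≈ 2948.4)
√(k + K) = √(4637758/1573 - 438643) = √(-685347681/1573) = I*√8909519853/143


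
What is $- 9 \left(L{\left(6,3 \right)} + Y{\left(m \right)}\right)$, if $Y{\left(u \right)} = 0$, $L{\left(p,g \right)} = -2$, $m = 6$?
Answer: $18$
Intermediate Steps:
$- 9 \left(L{\left(6,3 \right)} + Y{\left(m \right)}\right) = - 9 \left(-2 + 0\right) = \left(-9\right) \left(-2\right) = 18$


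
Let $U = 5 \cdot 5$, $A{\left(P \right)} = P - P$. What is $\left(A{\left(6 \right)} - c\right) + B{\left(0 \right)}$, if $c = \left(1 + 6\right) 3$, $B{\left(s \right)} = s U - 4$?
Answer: $-25$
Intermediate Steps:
$A{\left(P \right)} = 0$
$U = 25$
$B{\left(s \right)} = -4 + 25 s$ ($B{\left(s \right)} = s 25 - 4 = 25 s - 4 = -4 + 25 s$)
$c = 21$ ($c = 7 \cdot 3 = 21$)
$\left(A{\left(6 \right)} - c\right) + B{\left(0 \right)} = \left(0 - 21\right) + \left(-4 + 25 \cdot 0\right) = \left(0 - 21\right) + \left(-4 + 0\right) = -21 - 4 = -25$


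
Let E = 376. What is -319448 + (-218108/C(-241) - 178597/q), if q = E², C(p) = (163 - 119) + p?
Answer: -8866169195257/27851072 ≈ -3.1834e+5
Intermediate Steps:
C(p) = 44 + p
q = 141376 (q = 376² = 141376)
-319448 + (-218108/C(-241) - 178597/q) = -319448 + (-218108/(44 - 241) - 178597/141376) = -319448 + (-218108/(-197) - 178597*1/141376) = -319448 + (-218108*(-1/197) - 178597/141376) = -319448 + (218108/197 - 178597/141376) = -319448 + 30800052999/27851072 = -8866169195257/27851072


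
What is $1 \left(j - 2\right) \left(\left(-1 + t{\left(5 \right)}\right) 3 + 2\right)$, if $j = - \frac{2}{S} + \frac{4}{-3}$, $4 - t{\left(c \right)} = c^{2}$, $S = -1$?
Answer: $\frac{256}{3} \approx 85.333$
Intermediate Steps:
$t{\left(c \right)} = 4 - c^{2}$
$j = \frac{2}{3}$ ($j = - \frac{2}{-1} + \frac{4}{-3} = \left(-2\right) \left(-1\right) + 4 \left(- \frac{1}{3}\right) = 2 - \frac{4}{3} = \frac{2}{3} \approx 0.66667$)
$1 \left(j - 2\right) \left(\left(-1 + t{\left(5 \right)}\right) 3 + 2\right) = 1 \left(\frac{2}{3} - 2\right) \left(\left(-1 + \left(4 - 5^{2}\right)\right) 3 + 2\right) = 1 \left(- \frac{4}{3}\right) \left(\left(-1 + \left(4 - 25\right)\right) 3 + 2\right) = - \frac{4 \left(\left(-1 + \left(4 - 25\right)\right) 3 + 2\right)}{3} = - \frac{4 \left(\left(-1 - 21\right) 3 + 2\right)}{3} = - \frac{4 \left(\left(-22\right) 3 + 2\right)}{3} = - \frac{4 \left(-66 + 2\right)}{3} = \left(- \frac{4}{3}\right) \left(-64\right) = \frac{256}{3}$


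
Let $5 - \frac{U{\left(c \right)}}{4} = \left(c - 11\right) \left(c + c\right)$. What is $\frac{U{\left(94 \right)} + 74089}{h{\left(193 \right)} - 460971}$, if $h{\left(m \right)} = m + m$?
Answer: $- \frac{11693}{460585} \approx -0.025387$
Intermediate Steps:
$h{\left(m \right)} = 2 m$
$U{\left(c \right)} = 20 - 8 c \left(-11 + c\right)$ ($U{\left(c \right)} = 20 - 4 \left(c - 11\right) \left(c + c\right) = 20 - 4 \left(-11 + c\right) 2 c = 20 - 4 \cdot 2 c \left(-11 + c\right) = 20 - 8 c \left(-11 + c\right)$)
$\frac{U{\left(94 \right)} + 74089}{h{\left(193 \right)} - 460971} = \frac{\left(20 - 8 \cdot 94^{2} + 88 \cdot 94\right) + 74089}{2 \cdot 193 - 460971} = \frac{\left(20 - 70688 + 8272\right) + 74089}{386 - 460971} = \frac{\left(20 - 70688 + 8272\right) + 74089}{-460585} = \left(-62396 + 74089\right) \left(- \frac{1}{460585}\right) = 11693 \left(- \frac{1}{460585}\right) = - \frac{11693}{460585}$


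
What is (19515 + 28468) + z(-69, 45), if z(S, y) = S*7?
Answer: 47500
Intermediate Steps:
z(S, y) = 7*S
(19515 + 28468) + z(-69, 45) = (19515 + 28468) + 7*(-69) = 47983 - 483 = 47500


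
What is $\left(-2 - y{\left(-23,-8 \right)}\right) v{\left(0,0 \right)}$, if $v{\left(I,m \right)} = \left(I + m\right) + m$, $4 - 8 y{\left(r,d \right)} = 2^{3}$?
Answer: $0$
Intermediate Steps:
$y{\left(r,d \right)} = - \frac{1}{2}$ ($y{\left(r,d \right)} = \frac{1}{2} - \frac{2^{3}}{8} = \frac{1}{2} - 1 = - \frac{1}{2}$)
$v{\left(I,m \right)} = I + 2 m$
$\left(-2 - y{\left(-23,-8 \right)}\right) v{\left(0,0 \right)} = \left(-2 - - \frac{1}{2}\right) \left(0 + 2 \cdot 0\right) = \left(-2 + \frac{1}{2}\right) \left(0 + 0\right) = \left(- \frac{3}{2}\right) 0 = 0$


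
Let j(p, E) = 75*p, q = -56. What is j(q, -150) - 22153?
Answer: -26353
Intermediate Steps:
j(q, -150) - 22153 = 75*(-56) - 22153 = -4200 - 22153 = -26353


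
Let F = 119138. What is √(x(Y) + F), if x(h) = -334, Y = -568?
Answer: 2*√29701 ≈ 344.68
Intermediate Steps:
√(x(Y) + F) = √(-334 + 119138) = √118804 = 2*√29701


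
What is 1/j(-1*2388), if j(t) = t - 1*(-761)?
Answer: -1/1627 ≈ -0.00061463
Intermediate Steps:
j(t) = 761 + t (j(t) = t + 761 = 761 + t)
1/j(-1*2388) = 1/(761 - 1*2388) = 1/(761 - 2388) = 1/(-1627) = -1/1627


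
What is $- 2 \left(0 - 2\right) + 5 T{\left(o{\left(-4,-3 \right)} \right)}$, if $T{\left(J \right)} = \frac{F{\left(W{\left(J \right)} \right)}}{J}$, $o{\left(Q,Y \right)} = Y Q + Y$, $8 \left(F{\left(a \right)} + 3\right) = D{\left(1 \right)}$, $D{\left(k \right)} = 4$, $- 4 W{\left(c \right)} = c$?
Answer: $\frac{47}{18} \approx 2.6111$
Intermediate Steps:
$W{\left(c \right)} = - \frac{c}{4}$
$F{\left(a \right)} = - \frac{5}{2}$ ($F{\left(a \right)} = -3 + \frac{1}{8} \cdot 4 = -3 + \frac{1}{2} = - \frac{5}{2}$)
$o{\left(Q,Y \right)} = Y + Q Y$ ($o{\left(Q,Y \right)} = Q Y + Y = Y + Q Y$)
$T{\left(J \right)} = - \frac{5}{2 J}$
$- 2 \left(0 - 2\right) + 5 T{\left(o{\left(-4,-3 \right)} \right)} = - 2 \left(0 - 2\right) + 5 \left(- \frac{5}{2 \left(- 3 \left(1 - 4\right)\right)}\right) = \left(-2\right) \left(-2\right) + 5 \left(- \frac{5}{2 \left(\left(-3\right) \left(-3\right)\right)}\right) = 4 + 5 \left(- \frac{5}{2 \cdot 9}\right) = 4 + 5 \left(\left(- \frac{5}{2}\right) \frac{1}{9}\right) = 4 + 5 \left(- \frac{5}{18}\right) = 4 - \frac{25}{18} = \frac{47}{18}$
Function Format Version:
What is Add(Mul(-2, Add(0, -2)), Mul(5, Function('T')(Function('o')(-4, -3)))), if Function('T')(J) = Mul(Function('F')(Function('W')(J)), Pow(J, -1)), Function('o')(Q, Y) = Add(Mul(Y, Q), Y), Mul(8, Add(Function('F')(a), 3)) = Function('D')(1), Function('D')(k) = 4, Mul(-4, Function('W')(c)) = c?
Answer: Rational(47, 18) ≈ 2.6111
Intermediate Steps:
Function('W')(c) = Mul(Rational(-1, 4), c)
Function('F')(a) = Rational(-5, 2) (Function('F')(a) = Add(-3, Mul(Rational(1, 8), 4)) = Add(-3, Rational(1, 2)) = Rational(-5, 2))
Function('o')(Q, Y) = Add(Y, Mul(Q, Y)) (Function('o')(Q, Y) = Add(Mul(Q, Y), Y) = Add(Y, Mul(Q, Y)))
Function('T')(J) = Mul(Rational(-5, 2), Pow(J, -1))
Add(Mul(-2, Add(0, -2)), Mul(5, Function('T')(Function('o')(-4, -3)))) = Add(Mul(-2, Add(0, -2)), Mul(5, Mul(Rational(-5, 2), Pow(Mul(-3, Add(1, -4)), -1)))) = Add(Mul(-2, -2), Mul(5, Mul(Rational(-5, 2), Pow(Mul(-3, -3), -1)))) = Add(4, Mul(5, Mul(Rational(-5, 2), Pow(9, -1)))) = Add(4, Mul(5, Mul(Rational(-5, 2), Rational(1, 9)))) = Add(4, Mul(5, Rational(-5, 18))) = Add(4, Rational(-25, 18)) = Rational(47, 18)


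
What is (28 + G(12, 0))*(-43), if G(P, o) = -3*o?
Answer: -1204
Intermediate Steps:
(28 + G(12, 0))*(-43) = (28 - 3*0)*(-43) = (28 + 0)*(-43) = 28*(-43) = -1204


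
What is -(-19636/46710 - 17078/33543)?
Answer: 80909096/87044085 ≈ 0.92952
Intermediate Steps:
-(-19636/46710 - 17078/33543) = -(-19636*1/46710 - 17078*1/33543) = -(-9818/23355 - 17078/33543) = -1*(-80909096/87044085) = 80909096/87044085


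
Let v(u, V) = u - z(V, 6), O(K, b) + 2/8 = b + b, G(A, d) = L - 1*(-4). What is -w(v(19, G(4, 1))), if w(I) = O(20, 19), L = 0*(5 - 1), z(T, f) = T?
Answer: -151/4 ≈ -37.750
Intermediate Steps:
L = 0 (L = 0*4 = 0)
G(A, d) = 4 (G(A, d) = 0 - 1*(-4) = 0 + 4 = 4)
O(K, b) = -¼ + 2*b (O(K, b) = -¼ + (b + b) = -¼ + 2*b)
v(u, V) = u - V
w(I) = 151/4 (w(I) = -¼ + 2*19 = -¼ + 38 = 151/4)
-w(v(19, G(4, 1))) = -1*151/4 = -151/4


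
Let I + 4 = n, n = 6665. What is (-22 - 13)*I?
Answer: -233135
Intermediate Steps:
I = 6661 (I = -4 + 6665 = 6661)
(-22 - 13)*I = (-22 - 13)*6661 = -35*6661 = -233135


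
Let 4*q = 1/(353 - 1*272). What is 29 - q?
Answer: 9395/324 ≈ 28.997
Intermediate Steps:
q = 1/324 (q = 1/(4*(353 - 1*272)) = 1/(4*(353 - 272)) = (¼)/81 = (¼)*(1/81) = 1/324 ≈ 0.0030864)
29 - q = 29 - 1*1/324 = 29 - 1/324 = 9395/324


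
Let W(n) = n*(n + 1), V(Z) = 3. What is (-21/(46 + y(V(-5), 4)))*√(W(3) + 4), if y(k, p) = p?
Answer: -42/25 ≈ -1.6800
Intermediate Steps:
W(n) = n*(1 + n)
(-21/(46 + y(V(-5), 4)))*√(W(3) + 4) = (-21/(46 + 4))*√(3*(1 + 3) + 4) = (-21/50)*√(3*4 + 4) = (-21*1/50)*√(12 + 4) = -21*√16/50 = -21/50*4 = -42/25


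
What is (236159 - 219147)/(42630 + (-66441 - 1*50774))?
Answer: -17012/74585 ≈ -0.22809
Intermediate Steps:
(236159 - 219147)/(42630 + (-66441 - 1*50774)) = 17012/(42630 + (-66441 - 50774)) = 17012/(42630 - 117215) = 17012/(-74585) = 17012*(-1/74585) = -17012/74585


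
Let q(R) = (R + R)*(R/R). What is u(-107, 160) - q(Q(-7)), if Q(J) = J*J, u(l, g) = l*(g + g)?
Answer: -34338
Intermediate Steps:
u(l, g) = 2*g*l (u(l, g) = l*(2*g) = 2*g*l)
Q(J) = J²
q(R) = 2*R (q(R) = (2*R)*1 = 2*R)
u(-107, 160) - q(Q(-7)) = 2*160*(-107) - 2*(-7)² = -34240 - 2*49 = -34240 - 1*98 = -34240 - 98 = -34338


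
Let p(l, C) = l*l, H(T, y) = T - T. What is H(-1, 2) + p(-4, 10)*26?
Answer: 416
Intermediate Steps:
H(T, y) = 0
p(l, C) = l²
H(-1, 2) + p(-4, 10)*26 = 0 + (-4)²*26 = 0 + 16*26 = 0 + 416 = 416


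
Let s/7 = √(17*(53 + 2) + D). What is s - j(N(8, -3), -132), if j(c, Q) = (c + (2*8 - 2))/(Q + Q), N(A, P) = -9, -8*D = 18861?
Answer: 5/264 + 7*I*√22762/4 ≈ 0.018939 + 264.02*I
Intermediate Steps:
D = -18861/8 (D = -⅛*18861 = -18861/8 ≈ -2357.6)
j(c, Q) = (14 + c)/(2*Q) (j(c, Q) = (c + (16 - 2))/((2*Q)) = (c + 14)*(1/(2*Q)) = (14 + c)*(1/(2*Q)) = (14 + c)/(2*Q))
s = 7*I*√22762/4 (s = 7*√(17*(53 + 2) - 18861/8) = 7*√(17*55 - 18861/8) = 7*√(935 - 18861/8) = 7*√(-11381/8) = 7*(I*√22762/4) = 7*I*√22762/4 ≈ 264.02*I)
s - j(N(8, -3), -132) = 7*I*√22762/4 - (14 - 9)/(2*(-132)) = 7*I*√22762/4 - (-1)*5/(2*132) = 7*I*√22762/4 - 1*(-5/264) = 7*I*√22762/4 + 5/264 = 5/264 + 7*I*√22762/4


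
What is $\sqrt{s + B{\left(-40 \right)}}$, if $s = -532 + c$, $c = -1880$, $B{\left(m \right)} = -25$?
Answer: $i \sqrt{2437} \approx 49.366 i$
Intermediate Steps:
$s = -2412$ ($s = -532 - 1880 = -2412$)
$\sqrt{s + B{\left(-40 \right)}} = \sqrt{-2412 - 25} = \sqrt{-2437} = i \sqrt{2437}$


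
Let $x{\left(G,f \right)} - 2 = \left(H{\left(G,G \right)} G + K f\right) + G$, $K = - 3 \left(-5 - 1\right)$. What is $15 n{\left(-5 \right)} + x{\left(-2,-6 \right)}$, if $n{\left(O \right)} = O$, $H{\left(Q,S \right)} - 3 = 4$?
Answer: $-197$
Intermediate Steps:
$H{\left(Q,S \right)} = 7$ ($H{\left(Q,S \right)} = 3 + 4 = 7$)
$K = 18$ ($K = \left(-3\right) \left(-6\right) = 18$)
$x{\left(G,f \right)} = 2 + 8 G + 18 f$ ($x{\left(G,f \right)} = 2 + \left(\left(7 G + 18 f\right) + G\right) = 2 + \left(8 G + 18 f\right) = 2 + 8 G + 18 f$)
$15 n{\left(-5 \right)} + x{\left(-2,-6 \right)} = 15 \left(-5\right) + \left(2 + 8 \left(-2\right) + 18 \left(-6\right)\right) = -75 - 122 = -197$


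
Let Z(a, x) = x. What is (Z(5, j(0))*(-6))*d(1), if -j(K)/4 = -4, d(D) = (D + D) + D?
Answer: -288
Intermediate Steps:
d(D) = 3*D (d(D) = 2*D + D = 3*D)
j(K) = 16 (j(K) = -4*(-4) = 16)
(Z(5, j(0))*(-6))*d(1) = (16*(-6))*(3*1) = -96*3 = -288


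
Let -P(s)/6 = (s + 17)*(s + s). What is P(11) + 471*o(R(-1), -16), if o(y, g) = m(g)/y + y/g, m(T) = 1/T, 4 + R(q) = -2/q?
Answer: -115917/32 ≈ -3622.4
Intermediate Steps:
R(q) = -4 - 2/q
m(T) = 1/T
o(y, g) = y/g + 1/(g*y) (o(y, g) = 1/(g*y) + y/g = y/g + 1/(g*y))
P(s) = -12*s*(17 + s) (P(s) = -6*(s + 17)*(s + s) = -6*(17 + s)*2*s = -12*s*(17 + s))
P(11) + 471*o(R(-1), -16) = -12*11*(17 + 11) + 471*((1 + (-4 - 2/(-1))²)/((-16)*(-4 - 2/(-1)))) = -12*11*28 + 471*(-(1 + (-4 - 2*(-1))²)/(16*(-4 - 2*(-1)))) = -3696 + 471*(-(1 + (-4 + 2)²)/(16*(-4 + 2))) = -3696 + 471*(-1/16*(1 + (-2)²)/(-2)) = -3696 + 471*(-1/16*(-½)*(1 + 4)) = -3696 + 471*(-1/16*(-½)*5) = -3696 + 471*(5/32) = -3696 + 2355/32 = -115917/32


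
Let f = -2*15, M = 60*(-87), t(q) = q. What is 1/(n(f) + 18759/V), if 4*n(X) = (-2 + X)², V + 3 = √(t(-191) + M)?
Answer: (√5411 + 3*I)/(-17991*I + 256*√5411) ≈ 0.0019626 + 0.0020344*I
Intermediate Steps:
M = -5220
V = -3 + I*√5411 (V = -3 + √(-191 - 5220) = -3 + √(-5411) = -3 + I*√5411 ≈ -3.0 + 73.559*I)
f = -30
n(X) = (-2 + X)²/4
1/(n(f) + 18759/V) = 1/((-2 - 30)²/4 + 18759/(-3 + I*√5411)) = 1/((¼)*(-32)² + 18759/(-3 + I*√5411)) = 1/((¼)*1024 + 18759/(-3 + I*√5411)) = 1/(256 + 18759/(-3 + I*√5411))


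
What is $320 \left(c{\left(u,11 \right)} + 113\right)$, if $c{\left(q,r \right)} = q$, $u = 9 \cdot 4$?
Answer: $47680$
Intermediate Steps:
$u = 36$
$320 \left(c{\left(u,11 \right)} + 113\right) = 320 \left(36 + 113\right) = 320 \cdot 149 = 47680$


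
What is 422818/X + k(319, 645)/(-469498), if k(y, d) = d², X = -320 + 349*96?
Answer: 46176707941/3894955408 ≈ 11.856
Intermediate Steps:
X = 33184 (X = -320 + 33504 = 33184)
422818/X + k(319, 645)/(-469498) = 422818/33184 + 645²/(-469498) = 422818*(1/33184) + 416025*(-1/469498) = 211409/16592 - 416025/469498 = 46176707941/3894955408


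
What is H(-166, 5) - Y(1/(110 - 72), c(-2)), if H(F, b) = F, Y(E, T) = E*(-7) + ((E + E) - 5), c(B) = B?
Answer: -6113/38 ≈ -160.87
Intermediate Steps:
Y(E, T) = -5 - 5*E (Y(E, T) = -7*E + (2*E - 5) = -7*E + (-5 + 2*E) = -5 - 5*E)
H(-166, 5) - Y(1/(110 - 72), c(-2)) = -166 - (-5 - 5/(110 - 72)) = -166 - (-5 - 5/38) = -166 - 1*(-195/38) = -166 + 195/38 = -6113/38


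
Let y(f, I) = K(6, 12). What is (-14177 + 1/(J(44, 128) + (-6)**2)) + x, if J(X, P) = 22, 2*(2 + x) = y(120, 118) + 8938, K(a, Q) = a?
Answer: -563005/58 ≈ -9707.0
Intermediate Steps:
y(f, I) = 6
x = 4470 (x = -2 + (6 + 8938)/2 = -2 + (1/2)*8944 = -2 + 4472 = 4470)
(-14177 + 1/(J(44, 128) + (-6)**2)) + x = (-14177 + 1/(22 + (-6)**2)) + 4470 = (-14177 + 1/(22 + 36)) + 4470 = (-14177 + 1/58) + 4470 = -822265/58 + 4470 = -563005/58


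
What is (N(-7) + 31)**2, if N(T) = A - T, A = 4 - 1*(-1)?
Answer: 1849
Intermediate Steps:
A = 5 (A = 4 + 1 = 5)
N(T) = 5 - T
(N(-7) + 31)**2 = ((5 - 1*(-7)) + 31)**2 = ((5 + 7) + 31)**2 = (12 + 31)**2 = 43**2 = 1849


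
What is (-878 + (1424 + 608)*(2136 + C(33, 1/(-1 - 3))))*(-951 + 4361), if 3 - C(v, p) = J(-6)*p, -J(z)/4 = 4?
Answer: 14790677220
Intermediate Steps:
J(z) = -16 (J(z) = -4*4 = -16)
C(v, p) = 3 + 16*p (C(v, p) = 3 - (-16)*p = 3 + 16*p)
(-878 + (1424 + 608)*(2136 + C(33, 1/(-1 - 3))))*(-951 + 4361) = (-878 + (1424 + 608)*(2136 + (3 + 16/(-1 - 3))))*(-951 + 4361) = (-878 + 2032*(2136 + (3 + 16/(-4))))*3410 = (-878 + 2032*(2136 + (3 + 16*(-¼))))*3410 = (-878 + 2032*(2136 + (3 - 4)))*3410 = (-878 + 2032*(2136 - 1))*3410 = (-878 + 2032*2135)*3410 = (-878 + 4338320)*3410 = 4337442*3410 = 14790677220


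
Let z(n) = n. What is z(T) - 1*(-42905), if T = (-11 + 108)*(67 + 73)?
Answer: 56485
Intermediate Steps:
T = 13580 (T = 97*140 = 13580)
z(T) - 1*(-42905) = 13580 - 1*(-42905) = 13580 + 42905 = 56485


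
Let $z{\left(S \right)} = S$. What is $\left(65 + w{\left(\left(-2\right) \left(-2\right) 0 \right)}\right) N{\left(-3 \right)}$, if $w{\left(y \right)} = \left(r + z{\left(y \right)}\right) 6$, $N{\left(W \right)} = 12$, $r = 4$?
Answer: $1068$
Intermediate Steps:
$w{\left(y \right)} = 24 + 6 y$ ($w{\left(y \right)} = \left(4 + y\right) 6 = 24 + 6 y$)
$\left(65 + w{\left(\left(-2\right) \left(-2\right) 0 \right)}\right) N{\left(-3 \right)} = \left(65 + \left(24 + 6 \left(-2\right) \left(-2\right) 0\right)\right) 12 = \left(65 + \left(24 + 6 \cdot 4 \cdot 0\right)\right) 12 = \left(65 + \left(24 + 6 \cdot 0\right)\right) 12 = \left(65 + \left(24 + 0\right)\right) 12 = \left(65 + 24\right) 12 = 89 \cdot 12 = 1068$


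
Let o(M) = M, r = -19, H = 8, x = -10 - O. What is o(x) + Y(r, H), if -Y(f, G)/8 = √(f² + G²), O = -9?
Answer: -1 - 40*√17 ≈ -165.92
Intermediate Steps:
x = -1 (x = -10 - 1*(-9) = -10 + 9 = -1)
Y(f, G) = -8*√(G² + f²) (Y(f, G) = -8*√(f² + G²) = -8*√(G² + f²))
o(x) + Y(r, H) = -1 - 8*√(8² + (-19)²) = -1 - 8*√(64 + 361) = -1 - 40*√17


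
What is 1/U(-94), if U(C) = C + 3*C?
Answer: -1/376 ≈ -0.0026596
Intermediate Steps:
U(C) = 4*C
1/U(-94) = 1/(4*(-94)) = 1/(-376) = -1/376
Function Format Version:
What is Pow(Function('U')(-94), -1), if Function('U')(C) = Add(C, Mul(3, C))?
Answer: Rational(-1, 376) ≈ -0.0026596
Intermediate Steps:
Function('U')(C) = Mul(4, C)
Pow(Function('U')(-94), -1) = Pow(Mul(4, -94), -1) = Pow(-376, -1) = Rational(-1, 376)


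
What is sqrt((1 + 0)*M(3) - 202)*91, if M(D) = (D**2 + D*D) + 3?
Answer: 91*I*sqrt(181) ≈ 1224.3*I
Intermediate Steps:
M(D) = 3 + 2*D**2 (M(D) = (D**2 + D**2) + 3 = 2*D**2 + 3 = 3 + 2*D**2)
sqrt((1 + 0)*M(3) - 202)*91 = sqrt((1 + 0)*(3 + 2*3**2) - 202)*91 = sqrt(1*(3 + 2*9) - 202)*91 = sqrt(1*(3 + 18) - 202)*91 = sqrt(1*21 - 202)*91 = sqrt(21 - 202)*91 = sqrt(-181)*91 = (I*sqrt(181))*91 = 91*I*sqrt(181)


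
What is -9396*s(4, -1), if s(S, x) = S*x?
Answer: 37584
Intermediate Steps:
-9396*s(4, -1) = -37584*(-1) = -9396*(-4) = 37584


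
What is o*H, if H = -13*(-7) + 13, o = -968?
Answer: -100672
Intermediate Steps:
H = 104 (H = 91 + 13 = 104)
o*H = -968*104 = -100672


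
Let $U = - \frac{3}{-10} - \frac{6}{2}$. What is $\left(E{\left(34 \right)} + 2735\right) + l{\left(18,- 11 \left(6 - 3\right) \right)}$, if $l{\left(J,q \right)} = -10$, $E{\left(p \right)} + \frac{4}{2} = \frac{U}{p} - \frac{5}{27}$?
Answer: $\frac{24994711}{9180} \approx 2722.7$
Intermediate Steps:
$U = - \frac{27}{10}$ ($U = \left(-3\right) \left(- \frac{1}{10}\right) - 3 = \frac{3}{10} - 3 = - \frac{27}{10} \approx -2.7$)
$E{\left(p \right)} = - \frac{59}{27} - \frac{27}{10 p}$ ($E{\left(p \right)} = -2 - \left(\frac{5}{27} + \frac{27}{10 p}\right) = - \frac{59}{27} - \frac{27}{10 p}$)
$\left(E{\left(34 \right)} + 2735\right) + l{\left(18,- 11 \left(6 - 3\right) \right)} = \left(\frac{-729 - 20060}{270 \cdot 34} + 2735\right) - 10 = \left(\frac{1}{270} \cdot \frac{1}{34} \left(-729 - 20060\right) + 2735\right) - 10 = \left(\frac{1}{270} \cdot \frac{1}{34} \left(-20789\right) + 2735\right) - 10 = \left(- \frac{20789}{9180} + 2735\right) - 10 = \frac{25086511}{9180} - 10 = \frac{24994711}{9180}$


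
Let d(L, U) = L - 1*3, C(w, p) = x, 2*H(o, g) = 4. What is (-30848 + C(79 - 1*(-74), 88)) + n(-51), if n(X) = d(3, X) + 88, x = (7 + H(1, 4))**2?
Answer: -30679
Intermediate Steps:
H(o, g) = 2 (H(o, g) = (1/2)*4 = 2)
x = 81 (x = (7 + 2)**2 = 9**2 = 81)
C(w, p) = 81
d(L, U) = -3 + L (d(L, U) = L - 3 = -3 + L)
n(X) = 88 (n(X) = (-3 + 3) + 88 = 0 + 88 = 88)
(-30848 + C(79 - 1*(-74), 88)) + n(-51) = (-30848 + 81) + 88 = -30767 + 88 = -30679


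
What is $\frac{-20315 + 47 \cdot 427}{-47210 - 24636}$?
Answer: $\frac{123}{35923} \approx 0.003424$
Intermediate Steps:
$\frac{-20315 + 47 \cdot 427}{-47210 - 24636} = \frac{-20315 + 20069}{-71846} = \left(-246\right) \left(- \frac{1}{71846}\right) = \frac{123}{35923}$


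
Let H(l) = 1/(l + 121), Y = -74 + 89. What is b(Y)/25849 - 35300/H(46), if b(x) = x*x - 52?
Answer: -152382439727/25849 ≈ -5.8951e+6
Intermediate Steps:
Y = 15
b(x) = -52 + x² (b(x) = x² - 52 = -52 + x²)
H(l) = 1/(121 + l)
b(Y)/25849 - 35300/H(46) = (-52 + 15²)/25849 - 35300/(1/(121 + 46)) = (-52 + 225)*(1/25849) - 35300/(1/167) = 173*(1/25849) - 35300/1/167 = 173/25849 - 35300*167 = 173/25849 - 5895100 = -152382439727/25849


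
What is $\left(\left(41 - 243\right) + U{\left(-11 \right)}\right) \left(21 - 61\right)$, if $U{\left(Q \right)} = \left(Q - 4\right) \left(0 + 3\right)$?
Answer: $9880$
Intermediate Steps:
$U{\left(Q \right)} = -12 + 3 Q$ ($U{\left(Q \right)} = \left(-4 + Q\right) 3 = -12 + 3 Q$)
$\left(\left(41 - 243\right) + U{\left(-11 \right)}\right) \left(21 - 61\right) = \left(\left(41 - 243\right) + \left(-12 + 3 \left(-11\right)\right)\right) \left(21 - 61\right) = \left(-202 - 45\right) \left(-40\right) = \left(-247\right) \left(-40\right) = 9880$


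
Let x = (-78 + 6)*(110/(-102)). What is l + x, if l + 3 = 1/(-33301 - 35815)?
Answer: 87708187/1174972 ≈ 74.647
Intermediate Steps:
x = 1320/17 (x = -7920*(-1)/102 = -72*(-55/51) = 1320/17 ≈ 77.647)
l = -207349/69116 (l = -3 + 1/(-33301 - 35815) = -3 + 1/(-69116) = -3 - 1/69116 = -207349/69116 ≈ -3.0000)
l + x = -207349/69116 + 1320/17 = 87708187/1174972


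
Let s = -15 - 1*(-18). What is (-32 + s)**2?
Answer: 841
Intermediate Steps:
s = 3 (s = -15 + 18 = 3)
(-32 + s)**2 = (-32 + 3)**2 = (-29)**2 = 841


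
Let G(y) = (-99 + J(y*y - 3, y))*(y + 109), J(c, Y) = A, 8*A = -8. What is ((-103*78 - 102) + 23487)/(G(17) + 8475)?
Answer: -5117/1375 ≈ -3.7215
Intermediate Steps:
A = -1 (A = (⅛)*(-8) = -1)
J(c, Y) = -1
G(y) = -10900 - 100*y (G(y) = (-99 - 1)*(y + 109) = -100*(109 + y) = -10900 - 100*y)
((-103*78 - 102) + 23487)/(G(17) + 8475) = ((-103*78 - 102) + 23487)/((-10900 - 100*17) + 8475) = ((-8034 - 102) + 23487)/((-10900 - 1700) + 8475) = (-8136 + 23487)/(-12600 + 8475) = 15351/(-4125) = 15351*(-1/4125) = -5117/1375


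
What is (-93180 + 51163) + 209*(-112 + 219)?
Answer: -19654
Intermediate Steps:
(-93180 + 51163) + 209*(-112 + 219) = -42017 + 209*107 = -42017 + 22363 = -19654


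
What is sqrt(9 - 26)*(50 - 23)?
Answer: 27*I*sqrt(17) ≈ 111.32*I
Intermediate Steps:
sqrt(9 - 26)*(50 - 23) = sqrt(-17)*27 = (I*sqrt(17))*27 = 27*I*sqrt(17)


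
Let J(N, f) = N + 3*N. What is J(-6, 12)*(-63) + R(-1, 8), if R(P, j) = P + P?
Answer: 1510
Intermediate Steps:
R(P, j) = 2*P
J(N, f) = 4*N
J(-6, 12)*(-63) + R(-1, 8) = (4*(-6))*(-63) + 2*(-1) = -24*(-63) - 2 = 1512 - 2 = 1510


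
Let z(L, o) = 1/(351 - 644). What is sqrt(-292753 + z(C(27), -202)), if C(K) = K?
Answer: I*sqrt(25132552590)/293 ≈ 541.07*I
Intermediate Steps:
z(L, o) = -1/293 (z(L, o) = 1/(-293) = -1/293)
sqrt(-292753 + z(C(27), -202)) = sqrt(-292753 - 1/293) = sqrt(-85776630/293) = I*sqrt(25132552590)/293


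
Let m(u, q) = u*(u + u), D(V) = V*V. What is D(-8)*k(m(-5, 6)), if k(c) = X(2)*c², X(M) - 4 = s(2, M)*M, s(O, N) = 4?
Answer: 1920000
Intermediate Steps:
D(V) = V²
m(u, q) = 2*u² (m(u, q) = u*(2*u) = 2*u²)
X(M) = 4 + 4*M
k(c) = 12*c² (k(c) = (4 + 4*2)*c² = (4 + 8)*c² = 12*c²)
D(-8)*k(m(-5, 6)) = (-8)²*(12*(2*(-5)²)²) = 64*(12*(2*25)²) = 64*(12*50²) = 64*(12*2500) = 64*30000 = 1920000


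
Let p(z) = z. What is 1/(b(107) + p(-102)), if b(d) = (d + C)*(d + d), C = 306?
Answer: 1/88280 ≈ 1.1328e-5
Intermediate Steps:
b(d) = 2*d*(306 + d) (b(d) = (d + 306)*(d + d) = (306 + d)*(2*d) = 2*d*(306 + d))
1/(b(107) + p(-102)) = 1/(2*107*(306 + 107) - 102) = 1/(2*107*413 - 102) = 1/(88382 - 102) = 1/88280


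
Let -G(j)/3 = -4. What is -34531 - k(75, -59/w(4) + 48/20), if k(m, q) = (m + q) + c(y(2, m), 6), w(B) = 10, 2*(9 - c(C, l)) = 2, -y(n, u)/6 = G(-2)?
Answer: -69221/2 ≈ -34611.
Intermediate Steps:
G(j) = 12 (G(j) = -3*(-4) = 12)
y(n, u) = -72 (y(n, u) = -6*12 = -72)
c(C, l) = 8 (c(C, l) = 9 - ½*2 = 9 - 1 = 8)
k(m, q) = 8 + m + q (k(m, q) = (m + q) + 8 = 8 + m + q)
-34531 - k(75, -59/w(4) + 48/20) = -34531 - (8 + 75 + (-59/10 + 48/20)) = -34531 - (8 + 75 + (-59*⅒ + 48*(1/20))) = -34531 - (8 + 75 + (-59/10 + 12/5)) = -34531 - (8 + 75 - 7/2) = -34531 - 1*159/2 = -34531 - 159/2 = -69221/2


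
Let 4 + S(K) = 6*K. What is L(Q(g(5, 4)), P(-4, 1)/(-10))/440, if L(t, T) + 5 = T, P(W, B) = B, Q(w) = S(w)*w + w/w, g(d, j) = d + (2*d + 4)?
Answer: -51/4400 ≈ -0.011591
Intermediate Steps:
S(K) = -4 + 6*K
g(d, j) = 4 + 3*d (g(d, j) = d + (4 + 2*d) = 4 + 3*d)
Q(w) = 1 + w*(-4 + 6*w) (Q(w) = (-4 + 6*w)*w + w/w = w*(-4 + 6*w) + 1 = 1 + w*(-4 + 6*w))
L(t, T) = -5 + T
L(Q(g(5, 4)), P(-4, 1)/(-10))/440 = (-5 + 1/(-10))/440 = (-5 + 1*(-1/10))*(1/440) = (-5 - 1/10)*(1/440) = -51/10*1/440 = -51/4400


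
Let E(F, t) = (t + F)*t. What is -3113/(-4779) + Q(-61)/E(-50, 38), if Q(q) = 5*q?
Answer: 959041/726408 ≈ 1.3203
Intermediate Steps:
E(F, t) = t*(F + t) (E(F, t) = (F + t)*t = t*(F + t))
-3113/(-4779) + Q(-61)/E(-50, 38) = -3113/(-4779) + (5*(-61))/((38*(-50 + 38))) = -3113*(-1/4779) - 305/(38*(-12)) = 3113/4779 - 305/(-456) = 3113/4779 - 305*(-1/456) = 3113/4779 + 305/456 = 959041/726408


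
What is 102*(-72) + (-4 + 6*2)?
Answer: -7336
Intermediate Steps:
102*(-72) + (-4 + 6*2) = -7344 + (-4 + 12) = -7344 + 8 = -7336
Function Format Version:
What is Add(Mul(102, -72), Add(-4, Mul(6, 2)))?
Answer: -7336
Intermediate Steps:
Add(Mul(102, -72), Add(-4, Mul(6, 2))) = Add(-7344, Add(-4, 12)) = Add(-7344, 8) = -7336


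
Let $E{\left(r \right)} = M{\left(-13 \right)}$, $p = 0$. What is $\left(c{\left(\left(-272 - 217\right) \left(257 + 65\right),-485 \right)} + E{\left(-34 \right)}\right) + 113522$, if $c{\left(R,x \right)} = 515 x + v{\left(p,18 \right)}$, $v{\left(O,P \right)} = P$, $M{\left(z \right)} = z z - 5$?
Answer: $-136071$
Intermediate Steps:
$M{\left(z \right)} = -5 + z^{2}$ ($M{\left(z \right)} = z^{2} - 5 = -5 + z^{2}$)
$E{\left(r \right)} = 164$ ($E{\left(r \right)} = -5 + \left(-13\right)^{2} = -5 + 169 = 164$)
$c{\left(R,x \right)} = 18 + 515 x$ ($c{\left(R,x \right)} = 515 x + 18 = 18 + 515 x$)
$\left(c{\left(\left(-272 - 217\right) \left(257 + 65\right),-485 \right)} + E{\left(-34 \right)}\right) + 113522 = \left(\left(18 + 515 \left(-485\right)\right) + 164\right) + 113522 = \left(\left(18 - 249775\right) + 164\right) + 113522 = \left(-249757 + 164\right) + 113522 = -249593 + 113522 = -136071$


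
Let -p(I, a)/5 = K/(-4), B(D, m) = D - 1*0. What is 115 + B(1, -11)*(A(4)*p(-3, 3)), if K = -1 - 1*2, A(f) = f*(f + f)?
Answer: -5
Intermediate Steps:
A(f) = 2*f² (A(f) = f*(2*f) = 2*f²)
B(D, m) = D (B(D, m) = D + 0 = D)
K = -3 (K = -1 - 2 = -3)
p(I, a) = -15/4 (p(I, a) = -(-15)/(-4) = -(-15)*(-1)/4 = -5*¾ = -15/4)
115 + B(1, -11)*(A(4)*p(-3, 3)) = 115 + 1*((2*4²)*(-15/4)) = 115 + 1*((2*16)*(-15/4)) = 115 + 1*(32*(-15/4)) = 115 + 1*(-120) = 115 - 120 = -5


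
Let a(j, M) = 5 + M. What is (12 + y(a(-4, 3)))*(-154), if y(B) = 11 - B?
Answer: -2310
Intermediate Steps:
(12 + y(a(-4, 3)))*(-154) = (12 + (11 - (5 + 3)))*(-154) = (12 + (11 - 1*8))*(-154) = (12 + (11 - 8))*(-154) = (12 + 3)*(-154) = 15*(-154) = -2310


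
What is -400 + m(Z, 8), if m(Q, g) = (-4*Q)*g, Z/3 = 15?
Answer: -1840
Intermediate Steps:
Z = 45 (Z = 3*15 = 45)
m(Q, g) = -4*Q*g
-400 + m(Z, 8) = -400 - 4*45*8 = -400 - 1440 = -1840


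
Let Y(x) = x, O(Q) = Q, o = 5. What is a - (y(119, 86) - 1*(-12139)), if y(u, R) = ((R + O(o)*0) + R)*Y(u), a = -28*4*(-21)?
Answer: -30255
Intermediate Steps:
a = 2352 (a = -112*(-21) = 2352)
y(u, R) = 2*R*u (y(u, R) = ((R + 5*0) + R)*u = ((R + 0) + R)*u = (R + R)*u = (2*R)*u = 2*R*u)
a - (y(119, 86) - 1*(-12139)) = 2352 - (2*86*119 - 1*(-12139)) = 2352 - (20468 + 12139) = 2352 - 1*32607 = 2352 - 32607 = -30255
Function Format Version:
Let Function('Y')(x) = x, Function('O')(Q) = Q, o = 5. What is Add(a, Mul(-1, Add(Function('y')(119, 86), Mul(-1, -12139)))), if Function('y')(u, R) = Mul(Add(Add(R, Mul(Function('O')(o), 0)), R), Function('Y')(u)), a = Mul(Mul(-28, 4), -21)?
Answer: -30255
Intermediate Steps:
a = 2352 (a = Mul(-112, -21) = 2352)
Function('y')(u, R) = Mul(2, R, u) (Function('y')(u, R) = Mul(Add(Add(R, Mul(5, 0)), R), u) = Mul(Add(Add(R, 0), R), u) = Mul(Add(R, R), u) = Mul(Mul(2, R), u) = Mul(2, R, u))
Add(a, Mul(-1, Add(Function('y')(119, 86), Mul(-1, -12139)))) = Add(2352, Mul(-1, Add(Mul(2, 86, 119), Mul(-1, -12139)))) = Add(2352, Mul(-1, Add(20468, 12139))) = Add(2352, Mul(-1, 32607)) = Add(2352, -32607) = -30255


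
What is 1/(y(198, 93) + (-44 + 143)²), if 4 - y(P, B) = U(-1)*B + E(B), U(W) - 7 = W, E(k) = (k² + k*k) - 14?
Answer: -1/8037 ≈ -0.00012442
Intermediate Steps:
E(k) = -14 + 2*k² (E(k) = (k² + k²) - 14 = 2*k² - 14 = -14 + 2*k²)
U(W) = 7 + W
y(P, B) = 18 - 6*B - 2*B² (y(P, B) = 4 - ((7 - 1)*B + (-14 + 2*B²)) = 4 - (6*B + (-14 + 2*B²)) = 4 - (-14 + 2*B² + 6*B) = 4 + (14 - 6*B - 2*B²) = 18 - 6*B - 2*B²)
1/(y(198, 93) + (-44 + 143)²) = 1/((18 - 6*93 - 2*93²) + (-44 + 143)²) = 1/((18 - 558 - 2*8649) + 99²) = 1/((18 - 558 - 17298) + 9801) = 1/(-17838 + 9801) = 1/(-8037) = -1/8037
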